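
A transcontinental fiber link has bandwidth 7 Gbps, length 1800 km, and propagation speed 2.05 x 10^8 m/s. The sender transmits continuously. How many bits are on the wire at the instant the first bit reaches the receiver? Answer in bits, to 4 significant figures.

61460000 bits

Propagation delay = 1800000 / 2.05e+08 = 0.00878049 s.
BDP = R × t_prop = 7000000000 × 0.00878049 = 61463400 bits.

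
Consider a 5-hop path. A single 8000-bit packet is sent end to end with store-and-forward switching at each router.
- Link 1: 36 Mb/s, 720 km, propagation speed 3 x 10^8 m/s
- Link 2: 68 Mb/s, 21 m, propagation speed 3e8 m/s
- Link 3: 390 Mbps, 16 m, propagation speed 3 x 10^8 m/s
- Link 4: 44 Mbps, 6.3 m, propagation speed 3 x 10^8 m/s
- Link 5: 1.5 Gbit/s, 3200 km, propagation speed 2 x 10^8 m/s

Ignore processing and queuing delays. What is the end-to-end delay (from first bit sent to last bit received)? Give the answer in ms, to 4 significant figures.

Transmission delays (L/R per hop): 0.222222, 0.117647, 0.0205128, 0.181818, 0.00533333 ms; sum = 0.547534 ms.
Propagation delays (d/s per hop): 2.4, 7e-05, 5.33333e-05, 2.1e-05, 16 ms; sum = 18.4001 ms.
End-to-end = 18.95 ms.

18.95 ms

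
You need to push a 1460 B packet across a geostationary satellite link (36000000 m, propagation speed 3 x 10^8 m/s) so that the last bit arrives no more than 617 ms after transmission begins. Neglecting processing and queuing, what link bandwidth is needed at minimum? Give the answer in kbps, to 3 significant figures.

L = 11680 bits.
Propagation delay = 36000000 / 300000000 = 120 ms.
Transmission budget = 617 − 120 = 497 ms.
R ≥ L / t_tx = 11680 bits / 0.497 s = 23.5 kbps.

23.5 kbps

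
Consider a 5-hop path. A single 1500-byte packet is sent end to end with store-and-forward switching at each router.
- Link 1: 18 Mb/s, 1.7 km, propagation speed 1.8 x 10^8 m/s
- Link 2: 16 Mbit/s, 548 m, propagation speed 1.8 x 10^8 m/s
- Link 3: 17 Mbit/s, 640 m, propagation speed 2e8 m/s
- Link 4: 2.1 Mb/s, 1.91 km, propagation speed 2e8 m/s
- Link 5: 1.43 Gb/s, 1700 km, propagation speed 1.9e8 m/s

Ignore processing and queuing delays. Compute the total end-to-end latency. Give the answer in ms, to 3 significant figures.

16.8 ms

L = 1500 × 8 = 12000 bits.
Transmission delays (L/R per hop): 0.666667, 0.75, 0.705882, 5.71429, 0.00839161 ms; sum = 7.84523 ms.
Propagation delays (d/s per hop): 0.00944444, 0.00304444, 0.0032, 0.00955, 8.94737 ms; sum = 8.97261 ms.
End-to-end = 16.8 ms.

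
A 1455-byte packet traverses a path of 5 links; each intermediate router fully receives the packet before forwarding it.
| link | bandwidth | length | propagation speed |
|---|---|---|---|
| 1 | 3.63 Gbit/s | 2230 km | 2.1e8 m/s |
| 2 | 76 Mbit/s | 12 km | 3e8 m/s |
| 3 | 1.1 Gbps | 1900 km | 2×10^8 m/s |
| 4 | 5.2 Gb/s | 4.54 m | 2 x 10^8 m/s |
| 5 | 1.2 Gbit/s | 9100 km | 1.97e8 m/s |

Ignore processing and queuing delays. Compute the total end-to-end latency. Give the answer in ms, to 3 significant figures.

66.5 ms

L = 1455 × 8 = 11640 bits.
Transmission delays (L/R per hop): 0.00320661, 0.153158, 0.0105818, 0.00223846, 0.0097 ms; sum = 0.178885 ms.
Propagation delays (d/s per hop): 10.619, 0.04, 9.5, 2.27e-05, 46.1929 ms; sum = 66.352 ms.
End-to-end = 66.5 ms.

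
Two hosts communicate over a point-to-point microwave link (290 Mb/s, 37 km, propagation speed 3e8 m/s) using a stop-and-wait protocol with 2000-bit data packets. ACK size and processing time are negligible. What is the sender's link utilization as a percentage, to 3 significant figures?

t_tx = L/R = 2000/290000000 = 6.89655e-06 s.
t_prop = 37000/300000000 = 0.000123333 s; RTT = 0.000246667 s.
Cycle = t_tx + RTT = 0.000253563 s.
Utilization = t_tx / cycle = 6.89655e-06/0.000253563 = 2.72 %.

2.72 %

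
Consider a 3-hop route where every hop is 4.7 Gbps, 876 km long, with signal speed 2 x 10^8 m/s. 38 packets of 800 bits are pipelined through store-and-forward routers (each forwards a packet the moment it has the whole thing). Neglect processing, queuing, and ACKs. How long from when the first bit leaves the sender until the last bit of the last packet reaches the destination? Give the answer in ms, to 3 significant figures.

Per-hop transmission t_tx = L/R = 800/4700000000 = 0.000170213 ms.
Per-hop propagation t_prop = 876000/200000000 = 4.38 ms.
Pipeline fill: first packet needs 3·t_tx to clear all hops; remaining 37 packets each add one t_tx.
Total = (3+38-1)·t_tx + 3·t_prop = 40·0.000170213 + 3·4.38 = 13.1 ms.

13.1 ms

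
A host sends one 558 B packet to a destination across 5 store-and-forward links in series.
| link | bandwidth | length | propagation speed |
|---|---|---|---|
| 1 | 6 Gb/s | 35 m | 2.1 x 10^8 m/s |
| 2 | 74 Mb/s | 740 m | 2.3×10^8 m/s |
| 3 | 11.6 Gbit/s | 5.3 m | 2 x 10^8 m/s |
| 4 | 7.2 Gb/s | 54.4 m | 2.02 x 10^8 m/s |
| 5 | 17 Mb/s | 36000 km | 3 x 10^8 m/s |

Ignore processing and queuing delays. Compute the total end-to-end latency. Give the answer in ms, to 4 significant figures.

120.3 ms

L = 558 × 8 = 4464 bits.
Transmission delays (L/R per hop): 0.000744, 0.0603243, 0.000384828, 0.00062, 0.262588 ms; sum = 0.324661 ms.
Propagation delays (d/s per hop): 0.000166667, 0.00321739, 2.65e-05, 0.000269307, 120 ms; sum = 120.004 ms.
End-to-end = 120.3 ms.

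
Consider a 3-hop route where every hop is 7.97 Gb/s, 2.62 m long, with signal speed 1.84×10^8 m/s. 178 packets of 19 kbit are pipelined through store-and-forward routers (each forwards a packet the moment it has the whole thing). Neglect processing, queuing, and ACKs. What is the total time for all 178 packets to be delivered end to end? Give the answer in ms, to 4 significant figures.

Per-hop transmission t_tx = L/R = 19000/7970000000 = 0.00238394 ms.
Per-hop propagation t_prop = 2.62/184000000 = 1.42391e-05 ms.
Pipeline fill: first packet needs 3·t_tx to clear all hops; remaining 177 packets each add one t_tx.
Total = (3+178-1)·t_tx + 3·t_prop = 180·0.00238394 + 3·1.42391e-05 = 0.4292 ms.

0.4292 ms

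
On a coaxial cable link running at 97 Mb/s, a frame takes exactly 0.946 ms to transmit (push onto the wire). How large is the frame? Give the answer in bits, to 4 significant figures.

91760 bits

L = R × t_tx = 97000000 b/s × 0.000946 s = 91762 bits.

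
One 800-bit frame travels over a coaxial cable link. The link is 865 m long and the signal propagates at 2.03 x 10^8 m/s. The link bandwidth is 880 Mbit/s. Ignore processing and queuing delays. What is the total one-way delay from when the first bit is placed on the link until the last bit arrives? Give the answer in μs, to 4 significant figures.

5.170 μs

Transmission delay = L/R = 800 / 880000000 = 0.909091 μs.
Propagation delay = d/s = 865 m / 2.03e+08 m/s = 4.26108 μs.
Total = 5.170 μs.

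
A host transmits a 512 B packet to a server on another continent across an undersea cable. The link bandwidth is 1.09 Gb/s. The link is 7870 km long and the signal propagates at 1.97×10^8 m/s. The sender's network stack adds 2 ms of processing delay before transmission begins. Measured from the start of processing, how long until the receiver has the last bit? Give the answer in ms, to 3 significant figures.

L = 512 × 8 = 4096 bits.
Transmission delay = L/R = 4096 / 1090000000 = 0.0037578 ms.
Propagation delay = d/s = 7870000 m / 197000000 m/s = 39.9492 ms.
Plus processing delay 2 ms = 2 ms.
Total = 42.0 ms.

42.0 ms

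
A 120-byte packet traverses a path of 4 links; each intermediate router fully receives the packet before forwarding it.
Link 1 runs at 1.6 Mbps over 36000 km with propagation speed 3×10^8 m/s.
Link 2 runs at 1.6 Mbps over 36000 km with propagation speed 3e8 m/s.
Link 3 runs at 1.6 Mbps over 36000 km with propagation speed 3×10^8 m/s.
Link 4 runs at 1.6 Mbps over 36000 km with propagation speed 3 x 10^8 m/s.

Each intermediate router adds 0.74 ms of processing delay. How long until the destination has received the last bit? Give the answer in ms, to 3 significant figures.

L = 120 × 8 = 960 bits.
Transmission delay per hop = L/R = 960/1600000 = 0.6 ms; 4 hops → 2.4 ms.
Propagation delays (d/s per hop): 120, 120, 120, 120 ms; sum = 480 ms.
Processing at 3 router(s): 3 × 0.74 ms = 2.22 ms.
End-to-end = 485 ms.

485 ms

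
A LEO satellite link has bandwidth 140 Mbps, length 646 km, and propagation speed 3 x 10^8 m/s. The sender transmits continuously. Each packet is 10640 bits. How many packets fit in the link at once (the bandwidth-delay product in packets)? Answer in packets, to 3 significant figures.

28.3 packets

Propagation delay = 646000 / 300000000 = 0.00215333 s.
BDP = R × t_prop = 140000000 × 0.00215333 = 301467 bits.
In packets of 10640 bits: 28.3 packets.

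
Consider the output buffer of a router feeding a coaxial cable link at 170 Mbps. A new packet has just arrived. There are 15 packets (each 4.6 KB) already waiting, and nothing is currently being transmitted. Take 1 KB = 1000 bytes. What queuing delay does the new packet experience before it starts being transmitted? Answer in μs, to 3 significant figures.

3250 μs

Each queued packet: L/R = 36800/170000000 = 216.471 μs.
15 queued → 3247.06 μs.
Queuing delay = 3250 μs.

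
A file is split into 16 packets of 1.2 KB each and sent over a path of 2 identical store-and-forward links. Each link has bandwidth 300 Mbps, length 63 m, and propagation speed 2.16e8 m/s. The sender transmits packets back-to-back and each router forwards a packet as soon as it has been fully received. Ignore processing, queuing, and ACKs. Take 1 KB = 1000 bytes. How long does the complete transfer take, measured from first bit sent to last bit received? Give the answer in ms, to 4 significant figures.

0.5446 ms

Per-hop transmission t_tx = L/R = 9600/300000000 = 0.032 ms.
Per-hop propagation t_prop = 63/216000000 = 0.000291667 ms.
Pipeline fill: first packet needs 2·t_tx to clear all hops; remaining 15 packets each add one t_tx.
Total = (2+16-1)·t_tx + 2·t_prop = 17·0.032 + 2·0.000291667 = 0.5446 ms.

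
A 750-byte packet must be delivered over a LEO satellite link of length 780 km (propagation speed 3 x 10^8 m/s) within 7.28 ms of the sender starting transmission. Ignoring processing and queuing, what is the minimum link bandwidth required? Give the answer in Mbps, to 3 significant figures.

L = 6000 bits.
Propagation delay = 780000 / 300000000 = 2.6 ms.
Transmission budget = 7.28 − 2.6 = 4.68 ms.
R ≥ L / t_tx = 6000 bits / 0.00468 s = 1.28 Mbps.

1.28 Mbps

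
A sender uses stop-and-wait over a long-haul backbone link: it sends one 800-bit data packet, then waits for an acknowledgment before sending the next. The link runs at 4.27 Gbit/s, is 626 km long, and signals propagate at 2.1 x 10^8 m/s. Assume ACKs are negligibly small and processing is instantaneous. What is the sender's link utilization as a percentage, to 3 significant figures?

t_tx = L/R = 800/4.27e+09 = 1.87354e-07 s.
t_prop = 626000/210000000 = 0.00298095 s; RTT = 0.0059619 s.
Cycle = t_tx + RTT = 0.00596209 s.
Utilization = t_tx / cycle = 1.87354e-07/0.00596209 = 0.00314 %.

0.00314 %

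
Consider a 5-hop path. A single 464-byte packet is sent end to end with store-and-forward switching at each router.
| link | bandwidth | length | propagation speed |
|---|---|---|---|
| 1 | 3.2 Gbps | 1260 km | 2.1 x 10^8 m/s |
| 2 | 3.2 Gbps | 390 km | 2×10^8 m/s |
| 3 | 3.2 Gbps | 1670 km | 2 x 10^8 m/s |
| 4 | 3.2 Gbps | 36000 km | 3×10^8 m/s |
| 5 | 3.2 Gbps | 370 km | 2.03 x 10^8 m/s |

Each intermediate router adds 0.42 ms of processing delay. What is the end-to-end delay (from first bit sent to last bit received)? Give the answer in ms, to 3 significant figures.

140 ms

L = 464 × 8 = 3712 bits.
Transmission delay per hop = L/R = 3712/3200000000 = 0.00116 ms; 5 hops → 0.0058 ms.
Propagation delays (d/s per hop): 6, 1.95, 8.35, 120, 1.82266 ms; sum = 138.123 ms.
Processing at 4 router(s): 4 × 0.42 ms = 1.68 ms.
End-to-end = 140 ms.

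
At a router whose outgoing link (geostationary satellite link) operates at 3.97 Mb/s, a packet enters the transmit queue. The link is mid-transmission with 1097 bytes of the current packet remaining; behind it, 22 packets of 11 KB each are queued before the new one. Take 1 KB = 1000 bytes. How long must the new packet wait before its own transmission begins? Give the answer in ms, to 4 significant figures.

489.9 ms

Each queued packet: L/R = 88000/3970000 = 22.1662 ms.
22 queued → 487.657 ms.
Plus remaining 8776 bits of current packet: 2.21058 ms.
Queuing delay = 489.9 ms.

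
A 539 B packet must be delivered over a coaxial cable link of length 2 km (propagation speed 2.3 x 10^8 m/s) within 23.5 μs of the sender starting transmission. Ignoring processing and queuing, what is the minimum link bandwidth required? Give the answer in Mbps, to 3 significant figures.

291 Mbps

L = 4312 bits.
Propagation delay = 2000 / 2.3e+08 = 8.69565 μs.
Transmission budget = 23.5 − 8.69565 = 14.8043 μs.
R ≥ L / t_tx = 4312 bits / 1.48043e-05 s = 291 Mbps.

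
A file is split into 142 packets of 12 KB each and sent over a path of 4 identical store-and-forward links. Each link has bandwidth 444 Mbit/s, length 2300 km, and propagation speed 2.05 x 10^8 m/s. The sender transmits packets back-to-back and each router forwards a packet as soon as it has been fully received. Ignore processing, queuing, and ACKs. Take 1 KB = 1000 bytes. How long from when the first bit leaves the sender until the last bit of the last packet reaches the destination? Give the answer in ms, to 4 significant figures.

76.23 ms

Per-hop transmission t_tx = L/R = 96000/444000000 = 0.216216 ms.
Per-hop propagation t_prop = 2300000/2.05e+08 = 11.2195 ms.
Pipeline fill: first packet needs 4·t_tx to clear all hops; remaining 141 packets each add one t_tx.
Total = (4+142-1)·t_tx + 4·t_prop = 145·0.216216 + 4·11.2195 = 76.23 ms.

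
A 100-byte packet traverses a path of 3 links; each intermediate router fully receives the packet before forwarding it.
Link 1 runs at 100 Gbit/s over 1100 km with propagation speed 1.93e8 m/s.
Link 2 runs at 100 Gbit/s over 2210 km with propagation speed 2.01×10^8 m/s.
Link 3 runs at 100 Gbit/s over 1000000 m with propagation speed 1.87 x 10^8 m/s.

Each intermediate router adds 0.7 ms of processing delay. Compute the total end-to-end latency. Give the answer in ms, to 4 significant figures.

23.44 ms

L = 100 × 8 = 800 bits.
Transmission delay per hop = L/R = 800/100000000000 = 8e-06 ms; 3 hops → 2.4e-05 ms.
Propagation delays (d/s per hop): 5.69948, 10.995, 5.34759 ms; sum = 22.0421 ms.
Processing at 2 router(s): 2 × 0.7 ms = 1.4 ms.
End-to-end = 23.44 ms.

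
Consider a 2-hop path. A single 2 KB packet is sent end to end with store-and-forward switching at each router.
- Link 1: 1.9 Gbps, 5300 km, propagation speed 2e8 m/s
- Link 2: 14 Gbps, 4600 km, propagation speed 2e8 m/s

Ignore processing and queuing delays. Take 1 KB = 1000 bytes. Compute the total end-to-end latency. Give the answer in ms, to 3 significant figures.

L = 16000 bits.
Transmission delays (L/R per hop): 0.00842105, 0.00114286 ms; sum = 0.00956391 ms.
Propagation delays (d/s per hop): 26.5, 23 ms; sum = 49.5 ms.
End-to-end = 49.5 ms.

49.5 ms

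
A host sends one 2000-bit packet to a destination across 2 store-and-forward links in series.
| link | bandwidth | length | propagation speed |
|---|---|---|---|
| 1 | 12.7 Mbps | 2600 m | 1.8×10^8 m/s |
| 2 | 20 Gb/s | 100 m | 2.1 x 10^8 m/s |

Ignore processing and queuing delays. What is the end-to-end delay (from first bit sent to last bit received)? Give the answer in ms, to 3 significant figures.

0.173 ms

Transmission delays (L/R per hop): 0.15748, 0.0001 ms; sum = 0.15758 ms.
Propagation delays (d/s per hop): 0.0144444, 0.00047619 ms; sum = 0.0149206 ms.
End-to-end = 0.173 ms.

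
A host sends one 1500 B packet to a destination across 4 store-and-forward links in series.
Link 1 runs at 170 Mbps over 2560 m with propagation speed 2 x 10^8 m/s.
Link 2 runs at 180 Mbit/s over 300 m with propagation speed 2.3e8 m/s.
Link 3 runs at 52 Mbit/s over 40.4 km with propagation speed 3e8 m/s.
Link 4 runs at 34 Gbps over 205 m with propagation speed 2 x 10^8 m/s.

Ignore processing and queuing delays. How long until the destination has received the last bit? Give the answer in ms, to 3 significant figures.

L = 1500 × 8 = 12000 bits.
Transmission delays (L/R per hop): 0.0705882, 0.0666667, 0.230769, 0.000352941 ms; sum = 0.368377 ms.
Propagation delays (d/s per hop): 0.0128, 0.00130435, 0.134667, 0.001025 ms; sum = 0.149796 ms.
End-to-end = 0.518 ms.

0.518 ms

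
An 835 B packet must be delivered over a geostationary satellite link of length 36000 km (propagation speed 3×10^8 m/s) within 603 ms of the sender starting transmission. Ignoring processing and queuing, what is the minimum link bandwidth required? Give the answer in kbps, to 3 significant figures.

13.8 kbps

L = 6680 bits.
Propagation delay = 36000000 / 300000000 = 120 ms.
Transmission budget = 603 − 120 = 483 ms.
R ≥ L / t_tx = 6680 bits / 0.483 s = 13.8 kbps.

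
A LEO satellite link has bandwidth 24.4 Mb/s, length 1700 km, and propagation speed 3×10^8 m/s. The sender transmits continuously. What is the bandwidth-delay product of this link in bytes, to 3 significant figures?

Propagation delay = 1700000 / 300000000 = 0.00566667 s.
BDP = R × t_prop = 24400000 × 0.00566667 = 138267 bits.
In bytes: 138267/8 = 17300 bytes.

17300 bytes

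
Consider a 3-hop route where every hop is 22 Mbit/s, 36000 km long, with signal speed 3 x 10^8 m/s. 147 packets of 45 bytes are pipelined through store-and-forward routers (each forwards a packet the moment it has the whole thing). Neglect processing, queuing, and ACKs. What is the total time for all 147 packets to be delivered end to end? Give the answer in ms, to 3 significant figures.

362 ms

Per-hop transmission t_tx = L/R = 360/22000000 = 0.0163636 ms.
Per-hop propagation t_prop = 36000000/300000000 = 120 ms.
Pipeline fill: first packet needs 3·t_tx to clear all hops; remaining 146 packets each add one t_tx.
Total = (3+147-1)·t_tx + 3·t_prop = 149·0.0163636 + 3·120 = 362 ms.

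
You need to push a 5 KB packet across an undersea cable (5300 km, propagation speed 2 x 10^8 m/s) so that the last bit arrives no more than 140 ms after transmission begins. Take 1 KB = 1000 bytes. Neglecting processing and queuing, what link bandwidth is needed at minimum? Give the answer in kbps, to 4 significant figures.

L = 40000 bits.
Propagation delay = 5300000 / 200000000 = 26.5 ms.
Transmission budget = 140 − 26.5 = 113.5 ms.
R ≥ L / t_tx = 40000 bits / 0.1135 s = 352.4 kbps.

352.4 kbps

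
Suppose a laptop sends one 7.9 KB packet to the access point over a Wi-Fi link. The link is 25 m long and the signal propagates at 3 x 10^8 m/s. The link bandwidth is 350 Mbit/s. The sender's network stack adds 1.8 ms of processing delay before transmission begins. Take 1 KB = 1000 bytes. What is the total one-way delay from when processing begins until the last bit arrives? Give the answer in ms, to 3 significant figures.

L = 63200 bits.
Transmission delay = L/R = 63200 / 350000000 = 0.180571 ms.
Propagation delay = d/s = 25 m / 300000000 m/s = 8.33333e-05 ms.
Plus processing delay 1.8 ms = 1.8 ms.
Total = 1.98 ms.

1.98 ms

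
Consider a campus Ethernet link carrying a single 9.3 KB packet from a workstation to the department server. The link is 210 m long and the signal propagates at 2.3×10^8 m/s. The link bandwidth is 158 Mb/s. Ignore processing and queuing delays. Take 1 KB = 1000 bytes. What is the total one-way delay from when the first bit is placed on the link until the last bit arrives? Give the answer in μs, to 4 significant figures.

L = 74400 bits.
Transmission delay = L/R = 74400 / 158000000 = 470.886 μs.
Propagation delay = d/s = 210 m / 2.3e+08 m/s = 0.913043 μs.
Total = 471.8 μs.

471.8 μs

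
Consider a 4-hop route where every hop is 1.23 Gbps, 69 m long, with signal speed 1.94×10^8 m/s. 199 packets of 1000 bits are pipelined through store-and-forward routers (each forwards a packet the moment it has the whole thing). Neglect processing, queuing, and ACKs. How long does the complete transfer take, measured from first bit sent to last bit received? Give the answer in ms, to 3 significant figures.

Per-hop transmission t_tx = L/R = 1000/1230000000 = 0.000813008 ms.
Per-hop propagation t_prop = 69/194000000 = 0.00035567 ms.
Pipeline fill: first packet needs 4·t_tx to clear all hops; remaining 198 packets each add one t_tx.
Total = (4+199-1)·t_tx + 4·t_prop = 202·0.000813008 + 4·0.00035567 = 0.166 ms.

0.166 ms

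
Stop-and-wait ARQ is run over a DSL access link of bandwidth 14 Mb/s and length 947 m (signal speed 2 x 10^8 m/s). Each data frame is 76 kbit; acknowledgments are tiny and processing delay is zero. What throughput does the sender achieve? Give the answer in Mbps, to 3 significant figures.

t_tx = L/R = 76000/14000000 = 0.00542857 s.
t_prop = 947/200000000 = 4.735e-06 s; RTT = 9.47e-06 s.
Cycle = t_tx + RTT = 0.00543804 s.
Throughput = L / cycle = 76000 / 0.00543804 = 14.0 Mbps.

14.0 Mbps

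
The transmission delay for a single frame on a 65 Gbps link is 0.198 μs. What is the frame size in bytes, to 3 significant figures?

1610 bytes

L = R × t_tx = 65000000000 b/s × 1.98e-07 s = 12870 bits.
In bytes: 12870 / 8 = 1610 bytes.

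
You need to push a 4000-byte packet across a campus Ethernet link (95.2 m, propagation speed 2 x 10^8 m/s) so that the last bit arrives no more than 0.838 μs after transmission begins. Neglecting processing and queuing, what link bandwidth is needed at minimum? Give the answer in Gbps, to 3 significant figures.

88.4 Gbps

L = 32000 bits.
Propagation delay = 95.2 / 200000000 = 0.476 μs.
Transmission budget = 0.838 − 0.476 = 0.362 μs.
R ≥ L / t_tx = 32000 bits / 3.62e-07 s = 88.4 Gbps.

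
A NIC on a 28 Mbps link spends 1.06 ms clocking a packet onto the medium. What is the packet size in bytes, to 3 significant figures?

L = R × t_tx = 28000000 b/s × 0.00106 s = 29680 bits.
In bytes: 29680 / 8 = 3710 bytes.

3710 bytes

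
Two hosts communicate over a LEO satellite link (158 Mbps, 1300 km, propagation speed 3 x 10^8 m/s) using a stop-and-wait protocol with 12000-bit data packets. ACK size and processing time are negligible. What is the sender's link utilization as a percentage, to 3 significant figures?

0.869 %

t_tx = L/R = 12000/158000000 = 7.59494e-05 s.
t_prop = 1300000/300000000 = 0.00433333 s; RTT = 0.00866667 s.
Cycle = t_tx + RTT = 0.00874262 s.
Utilization = t_tx / cycle = 7.59494e-05/0.00874262 = 0.869 %.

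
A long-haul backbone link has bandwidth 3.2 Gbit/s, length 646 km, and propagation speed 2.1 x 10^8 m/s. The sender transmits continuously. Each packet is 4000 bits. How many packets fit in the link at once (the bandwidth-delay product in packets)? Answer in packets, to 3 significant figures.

Propagation delay = 646000 / 210000000 = 0.00307619 s.
BDP = R × t_prop = 3200000000 × 0.00307619 = 9843810 bits.
In packets of 4000 bits: 2460 packets.

2460 packets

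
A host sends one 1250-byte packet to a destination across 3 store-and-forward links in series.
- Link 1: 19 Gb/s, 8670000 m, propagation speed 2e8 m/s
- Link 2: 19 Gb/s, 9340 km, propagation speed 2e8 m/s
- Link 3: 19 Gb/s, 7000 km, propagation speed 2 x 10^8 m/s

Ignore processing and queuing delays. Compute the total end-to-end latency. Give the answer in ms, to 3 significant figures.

125 ms

L = 1250 × 8 = 10000 bits.
Transmission delay per hop = L/R = 10000/19000000000 = 0.000526316 ms; 3 hops → 0.00157895 ms.
Propagation delays (d/s per hop): 43.35, 46.7, 35 ms; sum = 125.05 ms.
End-to-end = 125 ms.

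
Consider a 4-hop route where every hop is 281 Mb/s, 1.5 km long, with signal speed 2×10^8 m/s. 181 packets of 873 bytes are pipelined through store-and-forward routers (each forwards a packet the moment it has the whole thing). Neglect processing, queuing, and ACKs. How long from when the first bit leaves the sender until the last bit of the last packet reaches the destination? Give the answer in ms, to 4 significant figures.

Per-hop transmission t_tx = L/R = 6984/281000000 = 0.0248541 ms.
Per-hop propagation t_prop = 1500/200000000 = 0.0075 ms.
Pipeline fill: first packet needs 4·t_tx to clear all hops; remaining 180 packets each add one t_tx.
Total = (4+181-1)·t_tx + 4·t_prop = 184·0.0248541 + 4·0.0075 = 4.603 ms.

4.603 ms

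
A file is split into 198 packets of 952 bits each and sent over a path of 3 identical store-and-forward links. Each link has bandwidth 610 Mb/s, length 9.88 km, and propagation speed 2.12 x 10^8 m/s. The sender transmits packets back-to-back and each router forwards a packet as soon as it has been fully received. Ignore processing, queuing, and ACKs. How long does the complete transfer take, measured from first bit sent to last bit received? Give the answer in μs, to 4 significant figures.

Per-hop transmission t_tx = L/R = 952/610000000 = 1.56066 μs.
Per-hop propagation t_prop = 9880/212000000 = 46.6038 μs.
Pipeline fill: first packet needs 3·t_tx to clear all hops; remaining 197 packets each add one t_tx.
Total = (3+198-1)·t_tx + 3·t_prop = 200·1.56066 + 3·46.6038 = 451.9 μs.

451.9 μs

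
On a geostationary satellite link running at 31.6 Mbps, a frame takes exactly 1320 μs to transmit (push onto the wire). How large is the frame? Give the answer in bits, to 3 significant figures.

41700 bits

L = R × t_tx = 31600000 b/s × 0.00132 s = 41712 bits.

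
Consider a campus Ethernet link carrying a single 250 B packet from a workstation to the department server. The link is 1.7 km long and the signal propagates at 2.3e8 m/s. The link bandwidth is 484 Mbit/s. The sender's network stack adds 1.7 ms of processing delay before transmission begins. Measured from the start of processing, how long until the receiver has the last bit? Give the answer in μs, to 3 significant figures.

L = 250 × 8 = 2000 bits.
Transmission delay = L/R = 2000 / 484000000 = 4.13223 μs.
Propagation delay = d/s = 1700 m / 2.3e+08 m/s = 7.3913 μs.
Plus processing delay 1.7 ms = 1700 μs.
Total = 1710 μs.

1710 μs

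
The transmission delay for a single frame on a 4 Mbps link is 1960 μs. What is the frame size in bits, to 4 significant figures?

7840 bits

L = R × t_tx = 4000000 b/s × 0.00196 s = 7840 bits.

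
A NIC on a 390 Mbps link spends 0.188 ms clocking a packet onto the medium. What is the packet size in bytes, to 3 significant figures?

L = R × t_tx = 390000000 b/s × 0.000188 s = 73320 bits.
In bytes: 73320 / 8 = 9170 bytes.

9170 bytes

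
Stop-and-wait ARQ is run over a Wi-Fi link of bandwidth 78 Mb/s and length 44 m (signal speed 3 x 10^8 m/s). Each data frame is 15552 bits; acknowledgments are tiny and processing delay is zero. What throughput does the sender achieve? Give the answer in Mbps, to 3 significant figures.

77.9 Mbps

t_tx = L/R = 15552/78000000 = 0.000199385 s.
t_prop = 44/300000000 = 1.46667e-07 s; RTT = 2.93333e-07 s.
Cycle = t_tx + RTT = 0.000199678 s.
Throughput = L / cycle = 15552 / 0.000199678 = 77.9 Mbps.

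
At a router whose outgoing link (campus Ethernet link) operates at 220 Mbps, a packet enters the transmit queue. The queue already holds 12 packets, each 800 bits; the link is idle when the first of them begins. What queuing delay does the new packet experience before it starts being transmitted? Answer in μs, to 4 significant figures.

43.64 μs

Each queued packet: L/R = 800/220000000 = 3.63636 μs.
12 queued → 43.6364 μs.
Queuing delay = 43.64 μs.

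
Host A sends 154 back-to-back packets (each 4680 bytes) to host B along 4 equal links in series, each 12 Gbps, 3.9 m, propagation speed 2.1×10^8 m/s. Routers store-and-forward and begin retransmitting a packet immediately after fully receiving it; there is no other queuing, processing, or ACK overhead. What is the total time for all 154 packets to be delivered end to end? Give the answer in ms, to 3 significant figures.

0.490 ms

Per-hop transmission t_tx = L/R = 37440/12000000000 = 0.00312 ms.
Per-hop propagation t_prop = 3.9/210000000 = 1.85714e-05 ms.
Pipeline fill: first packet needs 4·t_tx to clear all hops; remaining 153 packets each add one t_tx.
Total = (4+154-1)·t_tx + 4·t_prop = 157·0.00312 + 4·1.85714e-05 = 0.490 ms.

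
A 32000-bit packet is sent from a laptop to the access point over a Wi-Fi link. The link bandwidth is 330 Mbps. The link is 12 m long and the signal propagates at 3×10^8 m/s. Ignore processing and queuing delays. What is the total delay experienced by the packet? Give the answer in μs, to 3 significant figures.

Transmission delay = L/R = 32000 / 330000000 = 96.9697 μs.
Propagation delay = d/s = 12 m / 300000000 m/s = 0.04 μs.
Total = 97.0 μs.

97.0 μs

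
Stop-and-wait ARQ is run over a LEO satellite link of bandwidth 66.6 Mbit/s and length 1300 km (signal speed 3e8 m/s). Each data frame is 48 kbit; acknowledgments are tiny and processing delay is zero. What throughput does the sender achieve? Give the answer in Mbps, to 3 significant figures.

t_tx = L/R = 48000/6.66e+07 = 0.000720721 s.
t_prop = 1300000/300000000 = 0.00433333 s; RTT = 0.00866667 s.
Cycle = t_tx + RTT = 0.00938739 s.
Throughput = L / cycle = 48000 / 0.00938739 = 5.11 Mbps.

5.11 Mbps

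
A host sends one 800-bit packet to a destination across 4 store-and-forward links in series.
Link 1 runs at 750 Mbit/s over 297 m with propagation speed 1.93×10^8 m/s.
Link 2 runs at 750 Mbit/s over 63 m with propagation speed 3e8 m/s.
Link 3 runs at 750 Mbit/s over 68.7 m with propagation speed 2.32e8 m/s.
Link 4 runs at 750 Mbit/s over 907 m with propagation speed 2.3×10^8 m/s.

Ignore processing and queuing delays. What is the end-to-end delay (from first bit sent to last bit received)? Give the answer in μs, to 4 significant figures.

10.26 μs

Transmission delay per hop = L/R = 800/750000000 = 1.06667 μs; 4 hops → 4.26667 μs.
Propagation delays (d/s per hop): 1.53886, 0.21, 0.296121, 3.94348 μs; sum = 5.98846 μs.
End-to-end = 10.26 μs.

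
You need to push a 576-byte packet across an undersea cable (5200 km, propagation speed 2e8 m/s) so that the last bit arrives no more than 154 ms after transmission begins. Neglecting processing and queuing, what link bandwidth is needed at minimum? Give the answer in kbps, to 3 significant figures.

36.0 kbps

L = 4608 bits.
Propagation delay = 5200000 / 200000000 = 26 ms.
Transmission budget = 154 − 26 = 128 ms.
R ≥ L / t_tx = 4608 bits / 0.128 s = 36.0 kbps.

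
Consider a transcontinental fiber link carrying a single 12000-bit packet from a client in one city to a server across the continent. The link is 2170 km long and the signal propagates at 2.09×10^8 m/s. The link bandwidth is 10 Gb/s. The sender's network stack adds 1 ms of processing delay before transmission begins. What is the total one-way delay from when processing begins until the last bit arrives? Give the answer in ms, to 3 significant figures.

11.4 ms

Transmission delay = L/R = 12000 / 10000000000 = 0.0012 ms.
Propagation delay = d/s = 2170000 m / 209000000 m/s = 10.3828 ms.
Plus processing delay 1 ms = 1 ms.
Total = 11.4 ms.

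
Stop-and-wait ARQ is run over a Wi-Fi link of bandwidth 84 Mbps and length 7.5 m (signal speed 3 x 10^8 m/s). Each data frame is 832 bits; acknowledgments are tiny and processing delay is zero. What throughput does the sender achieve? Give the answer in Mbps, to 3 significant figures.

t_tx = L/R = 832/84000000 = 9.90476e-06 s.
t_prop = 7.5/300000000 = 2.5e-08 s; RTT = 5e-08 s.
Cycle = t_tx + RTT = 9.95476e-06 s.
Throughput = L / cycle = 832 / 9.95476e-06 = 83.6 Mbps.

83.6 Mbps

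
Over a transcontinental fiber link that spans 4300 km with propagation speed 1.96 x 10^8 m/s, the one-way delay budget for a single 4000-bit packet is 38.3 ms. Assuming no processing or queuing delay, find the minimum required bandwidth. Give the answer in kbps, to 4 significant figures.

Propagation delay = 4300000 / 196000000 = 21.9388 ms.
Transmission budget = 38.3 − 21.9388 = 16.3612 ms.
R ≥ L / t_tx = 4000 bits / 0.0163612 s = 244.5 kbps.

244.5 kbps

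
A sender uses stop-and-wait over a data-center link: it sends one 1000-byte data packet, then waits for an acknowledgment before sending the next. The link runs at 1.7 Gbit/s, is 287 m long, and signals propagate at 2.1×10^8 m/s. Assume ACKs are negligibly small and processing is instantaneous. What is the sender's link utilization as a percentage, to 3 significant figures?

t_tx = L/R = 8000/1700000000 = 4.70588e-06 s.
t_prop = 287/210000000 = 1.36667e-06 s; RTT = 2.73333e-06 s.
Cycle = t_tx + RTT = 7.43922e-06 s.
Utilization = t_tx / cycle = 4.70588e-06/7.43922e-06 = 63.3 %.

63.3 %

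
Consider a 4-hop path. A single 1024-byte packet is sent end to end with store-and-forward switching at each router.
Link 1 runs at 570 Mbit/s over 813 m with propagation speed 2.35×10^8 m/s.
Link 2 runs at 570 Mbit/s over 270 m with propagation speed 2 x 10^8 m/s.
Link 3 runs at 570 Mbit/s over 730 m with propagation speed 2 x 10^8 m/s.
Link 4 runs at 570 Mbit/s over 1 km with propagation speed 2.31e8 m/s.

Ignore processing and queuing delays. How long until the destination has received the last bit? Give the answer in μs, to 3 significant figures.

70.3 μs

L = 1024 × 8 = 8192 bits.
Transmission delay per hop = L/R = 8192/570000000 = 14.3719 μs; 4 hops → 57.4877 μs.
Propagation delays (d/s per hop): 3.45957, 1.35, 3.65, 4.329 μs; sum = 12.7886 μs.
End-to-end = 70.3 μs.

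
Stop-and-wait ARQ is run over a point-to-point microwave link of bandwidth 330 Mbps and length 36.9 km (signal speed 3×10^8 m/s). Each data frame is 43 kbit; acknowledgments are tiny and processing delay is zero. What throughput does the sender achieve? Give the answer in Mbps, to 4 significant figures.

t_tx = L/R = 43000/330000000 = 0.000130303 s.
t_prop = 36900/300000000 = 0.000123 s; RTT = 0.000246 s.
Cycle = t_tx + RTT = 0.000376303 s.
Throughput = L / cycle = 43000 / 0.000376303 = 114.3 Mbps.

114.3 Mbps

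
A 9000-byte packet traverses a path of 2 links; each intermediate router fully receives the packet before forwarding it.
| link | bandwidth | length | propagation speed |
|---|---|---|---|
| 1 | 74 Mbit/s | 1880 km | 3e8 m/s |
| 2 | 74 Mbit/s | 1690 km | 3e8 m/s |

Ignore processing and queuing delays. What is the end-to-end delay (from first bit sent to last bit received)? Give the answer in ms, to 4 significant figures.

L = 9000 × 8 = 72000 bits.
Transmission delay per hop = L/R = 72000/74000000 = 0.972973 ms; 2 hops → 1.94595 ms.
Propagation delays (d/s per hop): 6.26667, 5.63333 ms; sum = 11.9 ms.
End-to-end = 13.85 ms.

13.85 ms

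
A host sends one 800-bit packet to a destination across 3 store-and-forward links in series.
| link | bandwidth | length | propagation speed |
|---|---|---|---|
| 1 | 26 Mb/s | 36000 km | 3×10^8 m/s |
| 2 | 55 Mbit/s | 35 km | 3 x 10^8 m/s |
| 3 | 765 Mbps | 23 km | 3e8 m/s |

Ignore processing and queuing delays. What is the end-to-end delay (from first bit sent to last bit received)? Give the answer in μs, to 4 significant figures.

120200 μs

Transmission delays (L/R per hop): 30.7692, 14.5455, 1.04575 μs; sum = 46.3604 μs.
Propagation delays (d/s per hop): 120000, 116.667, 76.6667 μs; sum = 120193 μs.
End-to-end = 120200 μs.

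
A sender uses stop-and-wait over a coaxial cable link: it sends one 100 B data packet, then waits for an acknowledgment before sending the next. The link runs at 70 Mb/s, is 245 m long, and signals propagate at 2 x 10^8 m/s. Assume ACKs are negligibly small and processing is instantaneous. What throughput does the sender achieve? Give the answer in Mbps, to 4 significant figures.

t_tx = L/R = 800/70000000 = 1.14286e-05 s.
t_prop = 245/200000000 = 1.225e-06 s; RTT = 2.45e-06 s.
Cycle = t_tx + RTT = 1.38786e-05 s.
Throughput = L / cycle = 800 / 1.38786e-05 = 57.64 Mbps.

57.64 Mbps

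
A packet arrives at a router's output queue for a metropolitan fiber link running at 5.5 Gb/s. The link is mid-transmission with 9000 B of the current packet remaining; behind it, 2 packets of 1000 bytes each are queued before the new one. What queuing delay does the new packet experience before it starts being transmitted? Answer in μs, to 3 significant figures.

16.0 μs

Each queued packet: L/R = 8000/5500000000 = 1.45455 μs.
2 queued → 2.90909 μs.
Plus remaining 72000 bits of current packet: 13.0909 μs.
Queuing delay = 16.0 μs.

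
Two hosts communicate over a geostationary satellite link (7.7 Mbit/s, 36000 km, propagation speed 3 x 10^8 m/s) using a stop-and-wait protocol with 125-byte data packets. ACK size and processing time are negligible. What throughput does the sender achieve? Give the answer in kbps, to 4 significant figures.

t_tx = L/R = 1000/7700000 = 0.00012987 s.
t_prop = 36000000/300000000 = 0.12 s; RTT = 0.24 s.
Cycle = t_tx + RTT = 0.24013 s.
Throughput = L / cycle = 1000 / 0.24013 = 4.164 kbps.

4.164 kbps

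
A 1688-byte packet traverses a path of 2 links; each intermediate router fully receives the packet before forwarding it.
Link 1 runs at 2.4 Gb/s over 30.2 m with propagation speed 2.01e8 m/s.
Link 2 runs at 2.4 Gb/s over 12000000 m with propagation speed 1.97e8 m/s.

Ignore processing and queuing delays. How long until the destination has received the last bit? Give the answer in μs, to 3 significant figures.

L = 1688 × 8 = 13504 bits.
Transmission delay per hop = L/R = 13504/2400000000 = 5.62667 μs; 2 hops → 11.2533 μs.
Propagation delays (d/s per hop): 0.150249, 60913.7 μs; sum = 60913.9 μs.
End-to-end = 60900 μs.

60900 μs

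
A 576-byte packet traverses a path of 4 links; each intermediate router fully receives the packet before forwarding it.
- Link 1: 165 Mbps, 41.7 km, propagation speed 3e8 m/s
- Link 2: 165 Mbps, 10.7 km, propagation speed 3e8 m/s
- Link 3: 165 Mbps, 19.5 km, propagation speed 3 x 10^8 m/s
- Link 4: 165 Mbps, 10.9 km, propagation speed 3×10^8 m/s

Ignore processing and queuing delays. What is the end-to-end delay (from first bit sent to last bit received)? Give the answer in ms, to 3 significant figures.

L = 576 × 8 = 4608 bits.
Transmission delay per hop = L/R = 4608/165000000 = 0.0279273 ms; 4 hops → 0.111709 ms.
Propagation delays (d/s per hop): 0.139, 0.0356667, 0.065, 0.0363333 ms; sum = 0.276 ms.
End-to-end = 0.388 ms.

0.388 ms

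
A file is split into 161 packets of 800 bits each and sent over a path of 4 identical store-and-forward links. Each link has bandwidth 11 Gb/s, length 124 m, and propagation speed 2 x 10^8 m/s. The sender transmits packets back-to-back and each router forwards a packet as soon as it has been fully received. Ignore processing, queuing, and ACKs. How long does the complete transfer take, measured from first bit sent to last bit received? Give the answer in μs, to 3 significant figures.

Per-hop transmission t_tx = L/R = 800/11000000000 = 0.0727273 μs.
Per-hop propagation t_prop = 124/200000000 = 0.62 μs.
Pipeline fill: first packet needs 4·t_tx to clear all hops; remaining 160 packets each add one t_tx.
Total = (4+161-1)·t_tx + 4·t_prop = 164·0.0727273 + 4·0.62 = 14.4 μs.

14.4 μs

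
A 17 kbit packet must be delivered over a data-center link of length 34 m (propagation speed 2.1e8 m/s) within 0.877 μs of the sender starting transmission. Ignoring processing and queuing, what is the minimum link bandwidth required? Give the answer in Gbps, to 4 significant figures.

23.77 Gbps

Propagation delay = 34 / 210000000 = 0.161905 μs.
Transmission budget = 0.877 − 0.161905 = 0.715095 μs.
R ≥ L / t_tx = 17000 bits / 7.15095e-07 s = 23.77 Gbps.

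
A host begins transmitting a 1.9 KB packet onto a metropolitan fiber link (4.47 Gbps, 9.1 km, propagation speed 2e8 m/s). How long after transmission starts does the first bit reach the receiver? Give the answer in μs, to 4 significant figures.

45.50 μs

First bit experiences only propagation delay: d/s = 9100/200000000 = 45.50 μs.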